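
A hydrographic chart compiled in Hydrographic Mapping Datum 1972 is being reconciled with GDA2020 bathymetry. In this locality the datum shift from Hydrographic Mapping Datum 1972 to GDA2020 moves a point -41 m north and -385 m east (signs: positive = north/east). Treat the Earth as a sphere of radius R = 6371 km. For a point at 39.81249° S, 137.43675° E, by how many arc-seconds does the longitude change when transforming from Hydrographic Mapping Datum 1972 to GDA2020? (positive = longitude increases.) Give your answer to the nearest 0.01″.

Δλ = -16.23″

At latitude -39.81249°, cos φ = 0.768144.
One radian of longitude at latitude φ spans R cos φ, so Δλ = ΔE / (R cos φ) = -385.0 / (6371000 × 0.768144) = -7.8670e-05 rad = -16.227″.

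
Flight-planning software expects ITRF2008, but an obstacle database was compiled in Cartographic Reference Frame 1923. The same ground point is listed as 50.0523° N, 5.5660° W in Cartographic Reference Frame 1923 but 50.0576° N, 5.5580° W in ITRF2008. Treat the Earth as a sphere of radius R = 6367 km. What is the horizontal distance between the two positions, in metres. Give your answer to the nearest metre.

820 m

Δφ = 50.0576° − 50.0523° = +0.0053°; Δλ = -5.5580° − -5.5660° = +0.0080°.
1° along a meridian = πR/180 = 111125 m.
ΔN = Δφ × 111125 = 589.0 m; ΔE = Δλ × 111125 × cos(50.0523°) = +0.0080 × 111125 × 0.642088 = 570.8 m.
Distance = √(ΔE² + ΔN²) = √(570.8² + 589.0²) = 820.2 m.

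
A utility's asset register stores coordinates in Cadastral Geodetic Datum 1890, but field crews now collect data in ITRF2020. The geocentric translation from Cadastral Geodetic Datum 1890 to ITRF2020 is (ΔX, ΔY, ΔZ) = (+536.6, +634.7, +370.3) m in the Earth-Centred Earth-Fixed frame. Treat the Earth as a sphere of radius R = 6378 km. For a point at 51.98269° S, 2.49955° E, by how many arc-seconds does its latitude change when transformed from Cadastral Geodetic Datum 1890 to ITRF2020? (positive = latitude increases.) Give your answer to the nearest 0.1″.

sin φ = -0.787825, cos φ = 0.615900, sin λ = 0.043612, cos λ = 0.999049.
North component: ΔN = −sin φ cos λ·ΔX − sin φ sin λ·ΔY + cos φ·ΔZ = −(-0.787825)(0.999049)(536.6) − (-0.787825)(0.043612)(634.7) + (0.615900)(370.3) = 672.22 m.
1° of latitude spans πR/180 = 111317 m, so Δφ = 672.22 / 111317 × 3600 = 21.740″.

Δφ = 21.7″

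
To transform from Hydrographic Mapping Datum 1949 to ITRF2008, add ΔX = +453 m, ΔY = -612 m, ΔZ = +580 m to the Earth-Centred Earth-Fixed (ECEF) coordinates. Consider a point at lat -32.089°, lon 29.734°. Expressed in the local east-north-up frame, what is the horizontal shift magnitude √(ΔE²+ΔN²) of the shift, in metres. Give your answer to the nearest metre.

The local east axis at (φ, λ) is (−sin λ, cos λ, 0), so ΔE = −sin(29.734°)·453 + cos(29.734°)·(-612) = -756.10 m.
The local north axis is (−sin φ cos λ, −sin φ sin λ, cos φ), giving ΔN = 208.965 − 161.249 + 491.390 = 539.11 m.
Horizontal magnitude = √(ΔE² + ΔN²) = √((-756.10)² + 539.11²) = 928.61 m.

929 m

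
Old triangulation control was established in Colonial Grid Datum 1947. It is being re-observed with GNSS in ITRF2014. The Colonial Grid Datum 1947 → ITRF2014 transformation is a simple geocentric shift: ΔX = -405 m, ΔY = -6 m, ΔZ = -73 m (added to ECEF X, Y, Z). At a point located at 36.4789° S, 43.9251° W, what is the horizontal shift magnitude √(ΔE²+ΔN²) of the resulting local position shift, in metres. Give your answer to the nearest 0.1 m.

The local east axis at (φ, λ) is (−sin λ, cos λ, 0), so ΔE = −sin(-43.9251°)·(-405) + cos(-43.9251°)·(-6) = -285.28 m.
The local north axis is (−sin φ cos λ, −sin φ sin λ, cos φ), giving ΔN = -173.424 + 2.475 − 58.698 = -229.65 m.
Horizontal magnitude = √(ΔE² + ΔN²) = √((-285.28)² + (-229.65)²) = 366.22 m.

366.2 m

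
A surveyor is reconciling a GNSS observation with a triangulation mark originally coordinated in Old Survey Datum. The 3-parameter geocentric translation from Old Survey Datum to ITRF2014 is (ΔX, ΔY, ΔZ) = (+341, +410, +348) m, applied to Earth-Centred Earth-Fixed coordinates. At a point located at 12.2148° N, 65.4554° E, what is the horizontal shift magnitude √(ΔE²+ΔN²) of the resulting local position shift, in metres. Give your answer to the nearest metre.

The local east axis at (φ, λ) is (−sin λ, cos λ, 0), so ΔE = −sin(65.4554°)·341 + cos(65.4554°)·410 = -139.87 m.
The local north axis is (−sin φ cos λ, −sin φ sin λ, cos φ), giving ΔN = -29.970 − 78.908 + 340.122 = 231.24 m.
Horizontal magnitude = √(ΔE² + ΔN²) = √((-139.87)² + 231.24²) = 270.25 m.

270 m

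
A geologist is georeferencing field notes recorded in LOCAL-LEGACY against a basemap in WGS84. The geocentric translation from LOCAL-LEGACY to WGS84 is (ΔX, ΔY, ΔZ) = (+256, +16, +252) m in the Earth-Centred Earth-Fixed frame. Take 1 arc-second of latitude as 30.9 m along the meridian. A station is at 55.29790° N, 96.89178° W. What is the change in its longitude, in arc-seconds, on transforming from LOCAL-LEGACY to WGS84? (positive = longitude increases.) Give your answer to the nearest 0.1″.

sin φ = 0.822123, cos φ = 0.569310, sin λ = -0.992775, cos λ = -0.119994.
East component: ΔE = −sin λ·ΔX + cos λ·ΔY = −(-0.992775)(256) + (-0.119994)(16) = 252.23 m.
1° of latitude spans 3600 × 30.90 = 111240 m; at latitude φ, 1° of longitude spans that × cos φ = 63330.0 m, so Δλ = 252.23 / 63330.0 × 3600 = 14.338″.

Δλ = 14.3″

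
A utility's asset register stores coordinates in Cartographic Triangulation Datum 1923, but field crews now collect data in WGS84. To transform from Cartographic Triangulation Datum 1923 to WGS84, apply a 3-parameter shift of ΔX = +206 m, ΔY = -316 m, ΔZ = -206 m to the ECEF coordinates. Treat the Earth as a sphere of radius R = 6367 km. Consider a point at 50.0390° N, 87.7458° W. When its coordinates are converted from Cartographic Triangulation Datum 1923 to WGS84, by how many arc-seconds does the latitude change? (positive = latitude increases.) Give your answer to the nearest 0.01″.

sin φ = 0.766482, cos φ = 0.642266, sin λ = -0.999226, cos λ = 0.039333.
North component: ΔN = −sin φ cos λ·ΔX − sin φ sin λ·ΔY + cos φ·ΔZ = −(0.766482)(0.039333)(206) − (0.766482)(-0.999226)(-316) + (0.642266)(-206) = -380.54 m.
1° of latitude spans πR/180 = 111125 m, so Δφ = -380.54 / 111125 × 3600 = -12.328″.

Δφ = -12.33″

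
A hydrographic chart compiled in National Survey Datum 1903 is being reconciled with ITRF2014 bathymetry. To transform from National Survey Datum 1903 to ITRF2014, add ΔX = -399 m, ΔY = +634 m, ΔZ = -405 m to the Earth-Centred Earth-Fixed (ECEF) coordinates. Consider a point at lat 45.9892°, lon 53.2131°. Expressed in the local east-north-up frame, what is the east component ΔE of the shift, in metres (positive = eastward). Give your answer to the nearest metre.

ΔE = 699 m

At φ = 45.9892°, λ = 53.2131°: sin φ = 0.719209, cos φ = 0.694794, sin λ = 0.800868, cos λ = 0.598841.
ΔE = −sin λ·ΔX + cos λ·ΔY = −(0.800868)·(-399) + (0.598841)·(634) = 699.21 m.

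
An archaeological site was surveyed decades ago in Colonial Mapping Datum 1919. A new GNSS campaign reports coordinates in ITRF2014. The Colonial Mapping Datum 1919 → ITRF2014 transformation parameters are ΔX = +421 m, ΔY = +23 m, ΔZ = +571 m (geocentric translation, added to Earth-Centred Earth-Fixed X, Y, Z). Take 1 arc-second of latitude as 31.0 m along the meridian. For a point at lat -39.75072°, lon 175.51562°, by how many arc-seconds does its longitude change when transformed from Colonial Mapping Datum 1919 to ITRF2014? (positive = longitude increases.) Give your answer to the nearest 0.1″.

sin φ = -0.639449, cos φ = 0.768834, sin λ = 0.078187, cos λ = -0.996939.
East component: ΔE = −sin λ·ΔX + cos λ·ΔY = −(0.078187)(421) + (-0.996939)(23) = -55.85 m.
1° of latitude spans 3600 × 31.00 = 111600 m; at latitude φ, 1° of longitude spans that × cos φ = 85801.9 m, so Δλ = -55.85 / 85801.9 × 3600 = -2.343″.

Δλ = -2.3″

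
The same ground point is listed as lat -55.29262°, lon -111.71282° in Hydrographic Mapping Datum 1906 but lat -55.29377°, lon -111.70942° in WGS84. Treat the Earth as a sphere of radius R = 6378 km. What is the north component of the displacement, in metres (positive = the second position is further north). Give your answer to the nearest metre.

ΔN = -128 m

Δφ = -55.29377° − -55.29262° = -0.00115°; Δλ = -111.70942° − -111.71282° = +0.00340°.
1° along a meridian = πR/180 = 111317 m.
ΔN = Δφ × 111317 = -128.0 m; ΔE = Δλ × 111317 × cos(-55.29262°) = +0.00340 × 111317 × 0.569385 = 215.5 m.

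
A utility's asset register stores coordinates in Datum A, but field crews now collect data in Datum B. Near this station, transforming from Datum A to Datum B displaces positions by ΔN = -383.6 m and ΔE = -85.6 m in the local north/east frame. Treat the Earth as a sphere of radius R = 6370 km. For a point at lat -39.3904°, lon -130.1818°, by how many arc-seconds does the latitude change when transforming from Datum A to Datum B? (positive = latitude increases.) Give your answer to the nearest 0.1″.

Δφ = -12.4″

On a sphere of radius R, 1 rad of latitude = R, so Δφ = ΔN / R = -383.6 / 6370000 = -6.0220e-05 rad = -12.421″.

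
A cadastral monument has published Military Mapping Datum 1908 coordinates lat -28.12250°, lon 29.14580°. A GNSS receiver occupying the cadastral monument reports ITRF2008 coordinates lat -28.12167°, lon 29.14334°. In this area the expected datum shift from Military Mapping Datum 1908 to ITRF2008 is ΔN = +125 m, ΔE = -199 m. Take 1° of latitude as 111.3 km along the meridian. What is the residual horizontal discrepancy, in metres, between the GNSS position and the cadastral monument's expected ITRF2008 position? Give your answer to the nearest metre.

54 m

Observed coordinate differences: Δφ = +0.00083°, Δλ = -0.00246°.
Converting to metres (1° lat = 111300 m, cos φ = 0.881942): observed ΔN = 92.4 m, observed ΔE = -241.5 m.
Subtracting the expected shift leaves a residual of 92.4 − (125) = -32.6 m north and -241.5 − (-199) = -42.5 m east.
Residual distance = √((-32.6)² + (-42.5)²) = 53.6 m.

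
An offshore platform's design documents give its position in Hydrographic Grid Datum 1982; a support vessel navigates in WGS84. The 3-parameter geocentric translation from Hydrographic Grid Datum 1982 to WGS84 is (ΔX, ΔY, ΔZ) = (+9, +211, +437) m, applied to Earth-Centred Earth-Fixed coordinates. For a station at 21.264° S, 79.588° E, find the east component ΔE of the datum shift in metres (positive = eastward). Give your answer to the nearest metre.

ΔE = 29 m

The local east axis at (φ, λ) is (−sin λ, cos λ, 0), so ΔE = −sin(79.588°)·9 + cos(79.588°)·211 = 29.28 m.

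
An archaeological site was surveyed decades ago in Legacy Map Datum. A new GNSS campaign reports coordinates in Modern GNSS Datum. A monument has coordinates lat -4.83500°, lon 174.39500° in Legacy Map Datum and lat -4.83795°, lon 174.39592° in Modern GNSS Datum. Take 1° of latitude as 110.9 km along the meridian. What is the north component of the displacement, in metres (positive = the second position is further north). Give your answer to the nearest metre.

ΔN = -327 m

Δφ = -4.83795° − -4.83500° = -0.00295°; Δλ = 174.39592° − 174.39500° = +0.00092°.
ΔN = Δφ × 110900 = -327.2 m; ΔE = Δλ × 110900 × cos(-4.83500°) = +0.00092 × 110900 × 0.996442 = 101.7 m.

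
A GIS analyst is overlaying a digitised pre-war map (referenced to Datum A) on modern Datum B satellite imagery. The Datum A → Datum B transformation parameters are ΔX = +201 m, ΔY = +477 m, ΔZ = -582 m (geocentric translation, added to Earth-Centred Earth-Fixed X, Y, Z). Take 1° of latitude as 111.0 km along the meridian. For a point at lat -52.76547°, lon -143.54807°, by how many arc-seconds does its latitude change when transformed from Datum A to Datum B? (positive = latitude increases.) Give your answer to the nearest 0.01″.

Δφ = -22.91″

sin φ = -0.796165, cos φ = 0.605079, sin λ = -0.594148, cos λ = -0.804356.
North component: ΔN = −sin φ cos λ·ΔX − sin φ sin λ·ΔY + cos φ·ΔZ = −(-0.796165)(-0.804356)(201) − (-0.796165)(-0.594148)(477) + (0.605079)(-582) = -706.52 m.
1° of latitude spans 111000 m, so Δφ = -706.52 / 111000 × 3600 = -22.914″.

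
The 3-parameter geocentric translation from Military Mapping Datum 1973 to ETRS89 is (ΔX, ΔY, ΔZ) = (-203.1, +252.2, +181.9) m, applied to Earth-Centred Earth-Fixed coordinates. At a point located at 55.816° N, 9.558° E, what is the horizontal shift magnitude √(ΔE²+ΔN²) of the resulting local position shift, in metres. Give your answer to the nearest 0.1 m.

366.3 m

The local east axis at (φ, λ) is (−sin λ, cos λ, 0), so ΔE = −sin(9.558°)·(-203.1) + cos(9.558°)·252.2 = 282.42 m.
The local north axis is (−sin φ cos λ, −sin φ sin λ, cos φ), giving ΔN = 165.680 − 34.642 + 102.201 = 233.24 m.
Horizontal magnitude = √(ΔE² + ΔN²) = √(282.42² + 233.24²) = 366.28 m.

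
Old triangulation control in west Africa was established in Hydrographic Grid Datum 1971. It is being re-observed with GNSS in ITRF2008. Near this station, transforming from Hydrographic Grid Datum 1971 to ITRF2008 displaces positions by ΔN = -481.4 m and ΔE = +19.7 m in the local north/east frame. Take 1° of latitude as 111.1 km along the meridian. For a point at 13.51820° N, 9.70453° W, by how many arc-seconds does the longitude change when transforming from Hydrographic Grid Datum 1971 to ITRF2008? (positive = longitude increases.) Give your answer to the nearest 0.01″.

Δλ = 0.66″

At latitude 13.51820°, cos φ = 0.972296.
1° of longitude at this latitude = 111.1 × cos φ = 108.02 km, so Δλ = 19.7 / 108022.1 = 0.0001824° = 0.657″.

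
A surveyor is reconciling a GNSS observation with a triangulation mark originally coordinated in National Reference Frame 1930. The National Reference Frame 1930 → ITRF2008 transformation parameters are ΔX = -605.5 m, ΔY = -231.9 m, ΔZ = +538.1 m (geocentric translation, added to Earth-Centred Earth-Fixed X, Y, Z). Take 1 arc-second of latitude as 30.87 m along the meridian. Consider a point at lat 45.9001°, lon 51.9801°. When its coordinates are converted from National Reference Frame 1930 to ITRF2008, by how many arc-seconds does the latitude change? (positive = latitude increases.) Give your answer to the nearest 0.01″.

Δφ = 25.06″

sin φ = 0.718128, cos φ = 0.695912, sin λ = 0.787797, cos λ = 0.615935.
North component: ΔN = −sin φ cos λ·ΔX − sin φ sin λ·ΔY + cos φ·ΔZ = −(0.718128)(0.615935)(-605.5) − (0.718128)(0.787797)(-231.9) + (0.695912)(538.1) = 773.49 m.
1° of latitude spans 3600 × 30.87 = 111132 m, so Δφ = 773.49 / 111132 × 3600 = 25.056″.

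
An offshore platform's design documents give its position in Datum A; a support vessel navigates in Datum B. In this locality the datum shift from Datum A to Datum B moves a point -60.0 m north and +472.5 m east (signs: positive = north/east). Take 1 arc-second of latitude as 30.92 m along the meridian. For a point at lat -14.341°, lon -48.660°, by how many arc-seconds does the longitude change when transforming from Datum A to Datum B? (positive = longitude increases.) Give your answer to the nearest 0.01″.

At latitude -14.341°, cos φ = 0.968839.
1″ of longitude at this latitude = 30.92 × cos φ = 29.9565 m, so Δλ = 472.5 / 29.9565 = 15.773″.

Δλ = 15.77″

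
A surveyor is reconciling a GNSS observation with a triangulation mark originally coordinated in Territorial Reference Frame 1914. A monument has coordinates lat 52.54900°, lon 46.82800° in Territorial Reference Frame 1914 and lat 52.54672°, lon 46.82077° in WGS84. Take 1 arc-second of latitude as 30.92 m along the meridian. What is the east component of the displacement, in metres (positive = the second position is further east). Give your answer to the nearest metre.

ΔE = -489 m

Δφ = 52.54672° − 52.54900° = -0.00228°; Δλ = 46.82077° − 46.82800° = -0.00723°.
1° of latitude = 3600 × 30.92 = 111312 m.
ΔN = Δφ × 111312 = -253.8 m; ΔE = Δλ × 111312 × cos(52.54900°) = -0.00723 × 111312 × 0.608083 = -489.4 m.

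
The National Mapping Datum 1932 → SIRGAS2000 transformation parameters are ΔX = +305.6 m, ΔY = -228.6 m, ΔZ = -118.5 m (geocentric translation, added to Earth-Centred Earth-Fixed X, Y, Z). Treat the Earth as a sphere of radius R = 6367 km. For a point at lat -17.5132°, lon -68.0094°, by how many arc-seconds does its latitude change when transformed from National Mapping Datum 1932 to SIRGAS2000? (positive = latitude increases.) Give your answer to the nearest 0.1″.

sin φ = -0.300926, cos φ = 0.953648, sin λ = -0.927245, cos λ = 0.374454.
North component: ΔN = −sin φ cos λ·ΔX − sin φ sin λ·ΔY + cos φ·ΔZ = −(-0.300926)(0.374454)(305.6) − (-0.300926)(-0.927245)(-228.6) + (0.953648)(-118.5) = -14.78 m.
1° of latitude spans πR/180 = 111125 m, so Δφ = -14.78 / 111125 × 3600 = -0.479″.

Δφ = -0.5″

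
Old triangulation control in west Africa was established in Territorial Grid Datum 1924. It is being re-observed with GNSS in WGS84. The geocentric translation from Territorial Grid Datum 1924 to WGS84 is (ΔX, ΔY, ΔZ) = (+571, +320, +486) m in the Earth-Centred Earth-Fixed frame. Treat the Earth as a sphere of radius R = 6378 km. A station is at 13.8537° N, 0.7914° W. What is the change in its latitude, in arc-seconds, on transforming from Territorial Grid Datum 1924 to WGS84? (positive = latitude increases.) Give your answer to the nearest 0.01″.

Δφ = 10.87″

sin φ = 0.239444, cos φ = 0.970910, sin λ = -0.013812, cos λ = 0.999905.
North component: ΔN = −sin φ cos λ·ΔX − sin φ sin λ·ΔY + cos φ·ΔZ = −(0.239444)(0.999905)(571) − (0.239444)(-0.013812)(320) + (0.970910)(486) = 336.21 m.
1° of latitude spans πR/180 = 111317 m, so Δφ = 336.21 / 111317 × 3600 = 10.873″.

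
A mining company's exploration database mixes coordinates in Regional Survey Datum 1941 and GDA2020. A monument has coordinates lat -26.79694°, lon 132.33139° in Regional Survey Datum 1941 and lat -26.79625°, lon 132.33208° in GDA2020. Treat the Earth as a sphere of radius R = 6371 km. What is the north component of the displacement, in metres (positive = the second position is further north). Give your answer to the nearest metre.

ΔN = 77 m

Δφ = -26.79625° − -26.79694° = +0.00069°; Δλ = 132.33208° − 132.33139° = +0.00069°.
1° along a meridian = πR/180 = 111195 m.
ΔN = Δφ × 111195 = 76.7 m; ΔE = Δλ × 111195 × cos(-26.79694°) = +0.00069 × 111195 × 0.892610 = 68.5 m.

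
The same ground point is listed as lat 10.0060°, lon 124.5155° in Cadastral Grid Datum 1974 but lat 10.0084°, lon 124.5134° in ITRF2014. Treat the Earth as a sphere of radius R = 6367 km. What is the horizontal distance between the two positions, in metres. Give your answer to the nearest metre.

352 m

Δφ = 10.0084° − 10.0060° = +0.0024°; Δλ = 124.5134° − 124.5155° = -0.0021°.
1° along a meridian = πR/180 = 111125 m.
ΔN = Δφ × 111125 = 266.7 m; ΔE = Δλ × 111125 × cos(10.0060°) = -0.0021 × 111125 × 0.984790 = -229.8 m.
Distance = √(ΔE² + ΔN²) = √((-229.8)² + 266.7²) = 352.1 m.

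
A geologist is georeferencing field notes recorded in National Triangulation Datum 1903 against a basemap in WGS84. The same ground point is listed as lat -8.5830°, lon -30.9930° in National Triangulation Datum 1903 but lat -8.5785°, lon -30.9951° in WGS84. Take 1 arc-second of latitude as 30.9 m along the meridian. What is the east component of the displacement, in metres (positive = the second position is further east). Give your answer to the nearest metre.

Δφ = -8.5785° − -8.5830° = +0.0045°; Δλ = -30.9951° − -30.9930° = -0.0021°.
1° of latitude = 3600 × 30.90 = 111240 m.
ΔN = Δφ × 111240 = 500.6 m; ΔE = Δλ × 111240 × cos(-8.5830°) = -0.0021 × 111240 × 0.988801 = -231.0 m.

ΔE = -231 m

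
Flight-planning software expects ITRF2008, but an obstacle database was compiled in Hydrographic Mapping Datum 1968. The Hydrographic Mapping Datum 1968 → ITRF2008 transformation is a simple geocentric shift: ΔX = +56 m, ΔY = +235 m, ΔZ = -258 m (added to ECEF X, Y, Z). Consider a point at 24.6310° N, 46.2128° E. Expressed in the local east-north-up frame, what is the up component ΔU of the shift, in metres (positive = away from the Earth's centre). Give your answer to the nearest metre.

ΔU = 82 m

At φ = 24.6310°, λ = 46.2128°: sin φ = 0.416773, cos φ = 0.909011, sin λ = 0.721915, cos λ = 0.691982.
ΔU = cos φ cos λ·ΔX + cos φ sin λ·ΔY + sin φ·ΔZ = (0.909011)(0.691982)(56) + (0.909011)(0.721915)(235) + (0.416773)(-258) = 81.91 m.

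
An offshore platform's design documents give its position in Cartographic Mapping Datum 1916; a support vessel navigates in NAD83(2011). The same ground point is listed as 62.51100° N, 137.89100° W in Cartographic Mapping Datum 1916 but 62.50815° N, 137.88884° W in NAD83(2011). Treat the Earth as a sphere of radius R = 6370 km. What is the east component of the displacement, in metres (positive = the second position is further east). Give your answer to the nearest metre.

Δφ = 62.50815° − 62.51100° = -0.00285°; Δλ = -137.88884° − -137.89100° = +0.00216°.
1° along a meridian = πR/180 = 111177 m.
ΔN = Δφ × 111177 = -316.9 m; ΔE = Δλ × 111177 × cos(62.51100°) = +0.00216 × 111177 × 0.461578 = 110.8 m.

ΔE = 111 m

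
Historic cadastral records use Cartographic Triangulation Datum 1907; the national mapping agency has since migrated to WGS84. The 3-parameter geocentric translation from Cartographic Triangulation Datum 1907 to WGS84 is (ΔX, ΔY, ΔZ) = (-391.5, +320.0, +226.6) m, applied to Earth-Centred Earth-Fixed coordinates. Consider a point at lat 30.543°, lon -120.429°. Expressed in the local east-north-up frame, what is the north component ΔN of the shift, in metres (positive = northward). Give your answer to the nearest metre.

ΔN = 235 m

At φ = 30.543°, λ = -120.429°: sin φ = 0.508185, cos φ = 0.861248, sin λ = -0.862257, cos λ = -0.506470.
ΔN = −sin φ cos λ·ΔX − sin φ sin λ·ΔY + cos φ·ΔZ = −(0.508185)(-0.506470)(-391.5) − (0.508185)(-0.862257)(320.0) + (0.861248)(226.6) = 234.61 m.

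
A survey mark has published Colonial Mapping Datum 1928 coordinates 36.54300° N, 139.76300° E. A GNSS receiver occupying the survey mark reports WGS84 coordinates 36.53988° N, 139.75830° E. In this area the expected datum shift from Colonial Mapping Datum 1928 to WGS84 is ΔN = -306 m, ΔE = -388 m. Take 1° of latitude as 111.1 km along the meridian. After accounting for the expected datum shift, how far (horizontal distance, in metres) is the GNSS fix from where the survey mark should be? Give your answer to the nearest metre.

51 m

Observed coordinate differences: Δφ = -0.00312°, Δλ = -0.00470°.
Converting to metres (1° lat = 111100 m, cos φ = 0.803410): observed ΔN = -346.6 m, observed ΔE = -419.5 m.
Subtracting the expected shift leaves a residual of -346.6 − (-306) = -40.6 m north and -419.5 − (-388) = -31.5 m east.
Residual distance = √((-40.6)² + (-31.5)²) = 51.4 m.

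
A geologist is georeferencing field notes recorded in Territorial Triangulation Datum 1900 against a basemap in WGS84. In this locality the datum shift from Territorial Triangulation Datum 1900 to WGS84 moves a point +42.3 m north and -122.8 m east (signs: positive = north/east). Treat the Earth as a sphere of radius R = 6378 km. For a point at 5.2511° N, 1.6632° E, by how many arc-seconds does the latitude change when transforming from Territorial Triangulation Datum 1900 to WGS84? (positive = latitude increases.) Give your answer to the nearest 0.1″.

On a sphere of radius R, 1 rad of latitude = R, so Δφ = ΔN / R = 42.3 / 6378000 = 6.6322e-06 rad = 1.368″.

Δφ = 1.4″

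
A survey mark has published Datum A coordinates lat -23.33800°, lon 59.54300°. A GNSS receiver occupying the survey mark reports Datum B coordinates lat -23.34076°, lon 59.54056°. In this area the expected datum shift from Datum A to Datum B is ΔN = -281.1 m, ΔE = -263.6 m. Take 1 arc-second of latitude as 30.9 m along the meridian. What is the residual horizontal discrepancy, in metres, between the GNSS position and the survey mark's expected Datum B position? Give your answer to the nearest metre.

Observed coordinate differences: Δφ = -0.00276°, Δλ = -0.00244°.
Converting to metres (1° lat = 111240 m, cos φ = 0.918184): observed ΔN = -307.0 m, observed ΔE = -249.2 m.
Subtracting the expected shift leaves a residual of -307.0 − (-281.1) = -25.9 m north and -249.2 − (-263.6) = 14.4 m east.
Residual distance = √((-25.9)² + 14.4²) = 29.6 m.

30 m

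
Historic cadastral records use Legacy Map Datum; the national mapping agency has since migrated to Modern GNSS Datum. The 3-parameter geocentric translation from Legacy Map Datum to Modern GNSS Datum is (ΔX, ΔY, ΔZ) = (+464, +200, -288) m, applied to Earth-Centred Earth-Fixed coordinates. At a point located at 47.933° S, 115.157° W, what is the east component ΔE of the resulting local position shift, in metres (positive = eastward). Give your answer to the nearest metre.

ΔE = 335 m

At φ = -47.933°, λ = -115.157°: sin φ = -0.742362, cos φ = 0.669999, sin λ = -0.905146, cos λ = -0.425100.
ΔE = −sin λ·ΔX + cos λ·ΔY = −(-0.905146)·(464) + (-0.425100)·(200) = 334.97 m.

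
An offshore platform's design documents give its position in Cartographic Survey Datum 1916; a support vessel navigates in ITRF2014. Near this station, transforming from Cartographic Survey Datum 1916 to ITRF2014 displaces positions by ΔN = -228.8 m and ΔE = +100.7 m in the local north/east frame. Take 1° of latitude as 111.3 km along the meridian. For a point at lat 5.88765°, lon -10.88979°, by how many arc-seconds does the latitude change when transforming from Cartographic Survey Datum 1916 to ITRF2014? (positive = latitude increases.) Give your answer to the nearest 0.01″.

1° of latitude = 111.3 km, so Δφ = -228.8 / 111300 = -0.0020557° = -7.401″.

Δφ = -7.40″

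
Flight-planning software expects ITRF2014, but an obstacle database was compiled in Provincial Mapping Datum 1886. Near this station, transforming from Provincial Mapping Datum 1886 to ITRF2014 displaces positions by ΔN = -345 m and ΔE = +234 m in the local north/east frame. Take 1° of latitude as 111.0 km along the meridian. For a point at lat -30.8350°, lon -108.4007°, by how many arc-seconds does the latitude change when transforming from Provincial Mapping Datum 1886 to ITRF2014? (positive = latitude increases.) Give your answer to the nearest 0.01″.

Δφ = -11.19″

1° of latitude = 111.0 km, so Δφ = -345.0 / 111000 = -0.0031081° = -11.189″.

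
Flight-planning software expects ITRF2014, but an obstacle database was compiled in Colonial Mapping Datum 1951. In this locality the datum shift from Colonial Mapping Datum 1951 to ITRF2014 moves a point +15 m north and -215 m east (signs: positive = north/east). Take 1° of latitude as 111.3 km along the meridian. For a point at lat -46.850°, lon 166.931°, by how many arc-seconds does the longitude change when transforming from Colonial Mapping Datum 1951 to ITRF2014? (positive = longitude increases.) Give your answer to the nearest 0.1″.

Δλ = -10.2″

At latitude -46.850°, cos φ = 0.683911.
1° of longitude at this latitude = 111.3 × cos φ = 76.12 km, so Δλ = -215.0 / 76119.3 = -0.0028245° = -10.168″.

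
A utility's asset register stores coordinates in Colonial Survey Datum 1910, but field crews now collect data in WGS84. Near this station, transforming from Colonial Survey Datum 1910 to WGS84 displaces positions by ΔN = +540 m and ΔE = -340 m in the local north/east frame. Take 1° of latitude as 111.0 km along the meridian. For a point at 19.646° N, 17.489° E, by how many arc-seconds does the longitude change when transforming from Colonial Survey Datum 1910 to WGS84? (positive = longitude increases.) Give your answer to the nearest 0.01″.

At latitude 19.646°, cos φ = 0.941788.
1° of longitude at this latitude = 111.0 × cos φ = 104.54 km, so Δλ = -340.0 / 104538.4 = -0.0032524° = -11.709″.

Δλ = -11.71″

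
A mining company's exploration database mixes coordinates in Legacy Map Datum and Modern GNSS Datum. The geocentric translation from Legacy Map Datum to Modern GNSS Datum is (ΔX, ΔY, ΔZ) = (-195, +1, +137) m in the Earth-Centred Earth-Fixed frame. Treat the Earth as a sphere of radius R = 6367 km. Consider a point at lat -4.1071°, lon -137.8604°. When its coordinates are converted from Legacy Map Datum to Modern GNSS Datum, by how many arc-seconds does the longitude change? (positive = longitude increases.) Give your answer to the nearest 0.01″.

sin φ = -0.071621, cos φ = 0.997432, sin λ = -0.670939, cos λ = -0.741512.
East component: ΔE = −sin λ·ΔX + cos λ·ΔY = −(-0.670939)(-195) + (-0.741512)(1) = -131.57 m.
1° of latitude spans πR/180 = 111125 m; at latitude φ, 1° of longitude spans that × cos φ = 110839.7 m, so Δλ = -131.57 / 110839.7 × 3600 = -4.273″.

Δλ = -4.27″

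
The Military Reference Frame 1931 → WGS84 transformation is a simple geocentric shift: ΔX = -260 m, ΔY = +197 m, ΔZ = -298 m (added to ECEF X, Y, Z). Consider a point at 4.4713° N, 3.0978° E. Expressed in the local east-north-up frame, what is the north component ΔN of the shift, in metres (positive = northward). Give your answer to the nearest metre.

ΔN = -278 m

The local north axis is (−sin φ cos λ, −sin φ sin λ, cos φ), giving ΔN = 20.240 − 0.830 − 297.093 = -277.68 m.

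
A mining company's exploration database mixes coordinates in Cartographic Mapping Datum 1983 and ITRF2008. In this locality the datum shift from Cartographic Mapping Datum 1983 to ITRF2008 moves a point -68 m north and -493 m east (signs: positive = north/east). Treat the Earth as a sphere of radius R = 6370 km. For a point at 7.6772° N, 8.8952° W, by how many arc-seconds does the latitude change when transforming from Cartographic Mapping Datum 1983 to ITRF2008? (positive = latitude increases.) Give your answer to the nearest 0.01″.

Δφ = -2.20″

On a sphere of radius R, 1 rad of latitude = R, so Δφ = ΔN / R = -68.0 / 6370000 = -1.0675e-05 rad = -2.202″.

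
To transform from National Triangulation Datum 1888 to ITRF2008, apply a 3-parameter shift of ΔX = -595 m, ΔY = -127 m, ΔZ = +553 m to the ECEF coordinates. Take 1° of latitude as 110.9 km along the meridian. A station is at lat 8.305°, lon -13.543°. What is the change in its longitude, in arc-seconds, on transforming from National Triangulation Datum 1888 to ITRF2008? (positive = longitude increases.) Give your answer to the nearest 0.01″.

sin φ = 0.144443, cos φ = 0.989513, sin λ = -0.234175, cos λ = 0.972194.
East component: ΔE = −sin λ·ΔX + cos λ·ΔY = −(-0.234175)(-595) + (0.972194)(-127) = -262.80 m.
1° of latitude spans 110900 m; at latitude φ, 1° of longitude spans that × cos φ = 109737.0 m, so Δλ = -262.80 / 109737.0 × 3600 = -8.621″.

Δλ = -8.62″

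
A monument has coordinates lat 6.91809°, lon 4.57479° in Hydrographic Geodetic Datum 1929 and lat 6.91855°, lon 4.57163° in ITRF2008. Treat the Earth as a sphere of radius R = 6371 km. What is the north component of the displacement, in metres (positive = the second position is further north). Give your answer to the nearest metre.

Δφ = 6.91855° − 6.91809° = +0.00046°; Δλ = 4.57163° − 4.57479° = -0.00316°.
1° along a meridian = πR/180 = 111195 m.
ΔN = Δφ × 111195 = 51.1 m; ΔE = Δλ × 111195 × cos(6.91809°) = -0.00316 × 111195 × 0.992719 = -348.8 m.

ΔN = 51 m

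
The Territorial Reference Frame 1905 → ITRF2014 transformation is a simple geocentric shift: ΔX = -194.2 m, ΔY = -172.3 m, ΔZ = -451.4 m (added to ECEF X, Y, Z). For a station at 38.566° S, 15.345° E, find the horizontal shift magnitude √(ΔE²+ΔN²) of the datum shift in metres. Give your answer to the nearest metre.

511 m

At φ = -38.566°, λ = 15.345°: sin φ = -0.623416, cos φ = 0.781891, sin λ = 0.264631, cos λ = 0.964350.
ΔE = −sin λ·ΔX + cos λ·ΔY = −(0.264631)·(-194.2) + (0.964350)·(-172.3) = -114.77 m.
ΔN = −sin φ cos λ·ΔX − sin φ sin λ·ΔY + cos φ·ΔZ = −(-0.623416)(0.964350)(-194.2) − (-0.623416)(0.264631)(-172.3) + (0.781891)(-451.4) = -498.12 m.
Horizontal magnitude = √(ΔE² + ΔN²) = √((-114.77)² + (-498.12)²) = 511.17 m.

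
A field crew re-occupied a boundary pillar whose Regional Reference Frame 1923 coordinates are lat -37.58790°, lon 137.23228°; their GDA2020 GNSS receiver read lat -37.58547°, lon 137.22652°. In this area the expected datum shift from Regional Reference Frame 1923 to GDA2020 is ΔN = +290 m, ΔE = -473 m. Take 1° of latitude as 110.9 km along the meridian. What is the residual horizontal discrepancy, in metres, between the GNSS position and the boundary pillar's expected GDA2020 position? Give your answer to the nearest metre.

Observed coordinate differences: Δφ = +0.00243°, Δλ = -0.00576°.
Converting to metres (1° lat = 110900 m, cos φ = 0.792418): observed ΔN = 269.5 m, observed ΔE = -506.2 m.
Subtracting the expected shift leaves a residual of 269.5 − (290) = -20.5 m north and -506.2 − (-473) = -33.2 m east.
Residual distance = √((-20.5)² + (-33.2)²) = 39.0 m.

39 m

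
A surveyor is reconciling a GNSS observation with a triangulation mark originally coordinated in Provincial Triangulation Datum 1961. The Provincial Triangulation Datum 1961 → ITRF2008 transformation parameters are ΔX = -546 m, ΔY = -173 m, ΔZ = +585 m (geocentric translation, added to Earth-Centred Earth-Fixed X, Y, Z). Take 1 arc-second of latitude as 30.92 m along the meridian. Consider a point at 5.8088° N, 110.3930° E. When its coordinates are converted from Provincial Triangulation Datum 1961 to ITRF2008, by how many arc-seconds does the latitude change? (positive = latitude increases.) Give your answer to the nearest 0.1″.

sin φ = 0.101209, cos φ = 0.994865, sin λ = 0.937325, cos λ = -0.348458.
North component: ΔN = −sin φ cos λ·ΔX − sin φ sin λ·ΔY + cos φ·ΔZ = −(0.101209)(-0.348458)(-546) − (0.101209)(0.937325)(-173) + (0.994865)(585) = 579.15 m.
1° of latitude spans 3600 × 30.92 = 111312 m, so Δφ = 579.15 / 111312 × 3600 = 18.731″.

Δφ = 18.7″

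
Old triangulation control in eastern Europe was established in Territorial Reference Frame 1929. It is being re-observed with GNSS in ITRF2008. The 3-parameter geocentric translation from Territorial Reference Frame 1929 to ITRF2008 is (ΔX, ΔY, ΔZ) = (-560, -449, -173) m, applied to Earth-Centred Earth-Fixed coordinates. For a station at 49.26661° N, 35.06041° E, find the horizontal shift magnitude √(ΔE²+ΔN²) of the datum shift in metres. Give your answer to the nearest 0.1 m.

The local east axis at (φ, λ) is (−sin λ, cos λ, 0), so ΔE = −sin(35.06041°)·(-560) + cos(35.06041°)·(-449) = -45.84 m.
The local north axis is (−sin φ cos λ, −sin φ sin λ, cos φ), giving ΔN = 347.344 + 195.443 − 112.889 = 429.90 m.
Horizontal magnitude = √(ΔE² + ΔN²) = √((-45.84)² + 429.90²) = 432.33 m.

432.3 m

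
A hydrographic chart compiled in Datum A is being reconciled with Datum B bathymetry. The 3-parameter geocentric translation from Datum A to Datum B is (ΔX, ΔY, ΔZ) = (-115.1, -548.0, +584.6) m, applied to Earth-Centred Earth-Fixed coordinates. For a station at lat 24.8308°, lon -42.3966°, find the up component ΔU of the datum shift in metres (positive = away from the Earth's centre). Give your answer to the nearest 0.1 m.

The local up (radial) axis is (cos φ cos λ, cos φ sin λ, sin φ), giving ΔU = -77.143 + 335.335 + 245.497 = 503.69 m.

ΔU = 503.7 m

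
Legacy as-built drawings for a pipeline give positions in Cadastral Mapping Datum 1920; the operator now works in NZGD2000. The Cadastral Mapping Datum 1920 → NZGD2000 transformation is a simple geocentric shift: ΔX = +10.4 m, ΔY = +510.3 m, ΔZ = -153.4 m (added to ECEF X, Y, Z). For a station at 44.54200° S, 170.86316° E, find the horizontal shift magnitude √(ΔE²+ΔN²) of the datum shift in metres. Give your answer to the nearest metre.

The local east axis at (φ, λ) is (−sin λ, cos λ, 0), so ΔE = −sin(170.86316°)·10.4 + cos(170.86316°)·510.3 = -505.48 m.
The local north axis is (−sin φ cos λ, −sin φ sin λ, cos φ), giving ΔN = -7.202 + 56.838 − 109.334 = -59.70 m.
Horizontal magnitude = √(ΔE² + ΔN²) = √((-505.48)² + (-59.70)²) = 508.99 m.

509 m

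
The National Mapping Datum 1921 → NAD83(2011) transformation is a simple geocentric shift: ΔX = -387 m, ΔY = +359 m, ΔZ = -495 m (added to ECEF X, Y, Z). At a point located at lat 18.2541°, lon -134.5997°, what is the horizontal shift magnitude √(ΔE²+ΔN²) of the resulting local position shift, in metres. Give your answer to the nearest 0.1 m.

710.0 m

The local east axis at (φ, λ) is (−sin λ, cos λ, 0), so ΔE = −sin(-134.5997°)·(-387) + cos(-134.5997°)·359 = -527.63 m.
The local north axis is (−sin φ cos λ, −sin φ sin λ, cos φ), giving ΔN = -85.115 + 80.068 − 470.090 = -475.14 m.
Horizontal magnitude = √(ΔE² + ΔN²) = √((-527.63)² + (-475.14)²) = 710.03 m.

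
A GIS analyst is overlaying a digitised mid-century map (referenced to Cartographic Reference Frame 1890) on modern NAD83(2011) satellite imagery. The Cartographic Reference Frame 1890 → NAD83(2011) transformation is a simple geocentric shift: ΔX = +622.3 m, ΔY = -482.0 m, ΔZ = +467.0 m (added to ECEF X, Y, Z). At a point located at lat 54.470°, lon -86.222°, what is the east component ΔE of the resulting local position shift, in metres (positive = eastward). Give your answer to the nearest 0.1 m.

At φ = 54.470°, λ = -86.222°: sin φ = 0.813811, cos φ = 0.581129, sin λ = -0.997827, cos λ = 0.065891.
ΔE = −sin λ·ΔX + cos λ·ΔY = −(-0.997827)·(622.3) + (0.065891)·(-482.0) = 589.19 m.

ΔE = 589.2 m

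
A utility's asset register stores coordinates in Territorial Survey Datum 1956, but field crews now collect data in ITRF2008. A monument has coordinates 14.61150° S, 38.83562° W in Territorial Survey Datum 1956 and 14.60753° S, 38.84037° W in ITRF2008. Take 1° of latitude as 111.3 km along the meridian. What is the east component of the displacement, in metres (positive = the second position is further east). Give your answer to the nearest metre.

Δφ = -14.60753° − -14.61150° = +0.00397°; Δλ = -38.84037° − -38.83562° = -0.00475°.
ΔN = Δφ × 111300 = 441.9 m; ΔE = Δλ × 111300 × cos(-14.61150°) = -0.00475 × 111300 × 0.967659 = -511.6 m.

ΔE = -512 m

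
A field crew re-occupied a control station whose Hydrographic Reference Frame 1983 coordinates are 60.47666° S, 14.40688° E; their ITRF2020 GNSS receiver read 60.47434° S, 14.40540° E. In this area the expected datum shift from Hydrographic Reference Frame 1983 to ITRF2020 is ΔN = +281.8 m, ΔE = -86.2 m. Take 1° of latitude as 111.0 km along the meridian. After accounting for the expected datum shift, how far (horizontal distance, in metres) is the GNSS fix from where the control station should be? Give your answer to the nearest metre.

25 m

Observed coordinate differences: Δφ = +0.00232°, Δλ = -0.00148°.
Converting to metres (1° lat = 111000 m, cos φ = 0.492778): observed ΔN = 257.5 m, observed ΔE = -81.0 m.
Subtracting the expected shift leaves a residual of 257.5 − (281.8) = -24.3 m north and -81.0 − (-86.2) = 5.2 m east.
Residual distance = √((-24.3)² + 5.2²) = 24.8 m.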